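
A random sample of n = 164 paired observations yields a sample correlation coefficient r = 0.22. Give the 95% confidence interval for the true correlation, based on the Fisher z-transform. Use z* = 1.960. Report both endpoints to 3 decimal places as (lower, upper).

(0.069, 0.361)

Fisher z: z_r = atanh(r) = ½·ln((1+0.22)/(1−0.22)) = 0.223656
SE(z) = 1/√(n−3) = 1/√161 = 0.078811
95% ⇒ z* = 1.960; margin = 1.960·0.078811 = 0.154470
CI on z-scale: (0.069186, 0.378126)
Back-transform: tanh(0.069186) = 0.069076, tanh(0.378126) = 0.361079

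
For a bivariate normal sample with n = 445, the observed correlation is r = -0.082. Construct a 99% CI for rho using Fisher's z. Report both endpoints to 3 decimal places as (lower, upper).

z_r = atanh(-0.082) = -0.082185;  SE = 1/√(n−3) = 1/√442 = 0.047565
z-limits: -0.082185 ± 2.576·0.047565 = -0.082185 ± 0.122527 = [-0.204712, 0.040342]
ρ-limits: (tanh -0.204712, tanh 0.040342) = (-0.202, 0.040)

(-0.202, 0.040)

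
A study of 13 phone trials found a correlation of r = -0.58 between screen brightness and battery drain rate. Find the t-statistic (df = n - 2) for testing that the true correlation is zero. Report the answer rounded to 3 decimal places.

-2.361

1 − r² = 1 − 0.3364 = 0.6636;  √(1−r²) = 0.814616
√(n−2) = √11 = 3.316625
t = r·√(n−2)/√(1−r²) = -0.58 · 3.316625 / 0.814616 = -2.361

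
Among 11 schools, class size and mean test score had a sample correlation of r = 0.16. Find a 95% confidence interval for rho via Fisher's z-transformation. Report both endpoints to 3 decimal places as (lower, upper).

(-0.487, 0.693)

Fisher z: z_r = atanh(r) = ½·ln((1+0.16)/(1−0.16)) = 0.161387
SE(z) = 1/√(n−3) = 1/√8 = 0.353553
95% ⇒ z* = 1.960; margin = 1.960·0.353553 = 0.692964
CI on z-scale: (-0.531577, 0.854351)
Back-transform: tanh(-0.531577) = -0.486586, tanh(0.854351) = 0.693336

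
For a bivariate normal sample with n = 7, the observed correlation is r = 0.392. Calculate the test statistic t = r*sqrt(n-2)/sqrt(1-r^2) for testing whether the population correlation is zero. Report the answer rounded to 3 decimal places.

1 − r² = 1 − 0.153664 = 0.846336;  √(1−r²) = 0.919965
√(n−2) = √5 = 2.236068
t = r·√(n−2)/√(1−r²) = 0.392 · 2.236068 / 0.919965 = 0.953

0.953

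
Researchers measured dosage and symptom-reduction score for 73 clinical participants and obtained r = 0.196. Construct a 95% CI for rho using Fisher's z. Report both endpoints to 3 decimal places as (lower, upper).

z_r = atanh(0.196) = 0.198569;  SE = 1/√(n−3) = 1/√70 = 0.119523
z-limits: 0.198569 ± 1.960·0.119523 = 0.198569 ± 0.234265 = [-0.035696, 0.432834]
ρ-limits: (tanh -0.035696, tanh 0.432834) = (-0.036, 0.408)

(-0.036, 0.408)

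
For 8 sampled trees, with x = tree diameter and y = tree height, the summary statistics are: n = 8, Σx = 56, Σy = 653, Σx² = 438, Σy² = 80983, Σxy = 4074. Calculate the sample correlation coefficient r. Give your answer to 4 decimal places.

-0.4404

Numerator: nΣxy − (Σx)(Σy) = 8·4074 − (56)(653) = -3976
Denominator: √[(nΣx²−(Σx)²)(nΣy²−(Σy)²)]
  nΣx²−(Σx)² = 8·438 − 3136 = 368;  nΣy²−(Σy)² = 8·80983 − 426409 = 221455
  √(368·221455) = √81495440 = 9027.4825
r = -3976 / 9027.4825 = -0.4404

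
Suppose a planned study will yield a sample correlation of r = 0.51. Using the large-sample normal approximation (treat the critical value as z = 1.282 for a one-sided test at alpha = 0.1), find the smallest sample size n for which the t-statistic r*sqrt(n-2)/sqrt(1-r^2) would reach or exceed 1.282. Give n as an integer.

r√(n−2)/√(1−r²) ≥ 1.282  ⇔  n−2 ≥ (1.282)²·(1−r²)/r²
(1−r²)/r² = (1−0.2601)/0.2601 = 2.8447
n ≥ 2 + 1.643524·2.8447 = 2 + 4.6753 = 6.6753
⌈6.6753⌉ = 7

7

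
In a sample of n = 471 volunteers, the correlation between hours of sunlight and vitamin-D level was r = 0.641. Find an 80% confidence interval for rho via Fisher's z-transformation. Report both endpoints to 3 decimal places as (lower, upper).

Fisher z: z_r = atanh(r) = ½·ln((1+0.641)/(1−0.641)) = 0.759869
SE(z) = 1/√(n−3) = 1/√468 = 0.046225
80% ⇒ z* = 1.282; margin = 1.282·0.046225 = 0.059260
CI on z-scale: (0.700609, 0.819129)
Back-transform: tanh(0.700609) = 0.604754, tanh(0.819129) = 0.674596

(0.605, 0.675)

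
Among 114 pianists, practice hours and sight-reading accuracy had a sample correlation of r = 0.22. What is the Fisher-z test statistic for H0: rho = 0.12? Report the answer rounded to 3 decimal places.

Fisher z: atanh(0.22) = 0.223656, atanh(0.12) = 0.120581
z = (z_r − z_0)·√(n−3) = (0.223656 − 0.120581)·√111 = 0.103075 · 10.535654 = 1.086

1.086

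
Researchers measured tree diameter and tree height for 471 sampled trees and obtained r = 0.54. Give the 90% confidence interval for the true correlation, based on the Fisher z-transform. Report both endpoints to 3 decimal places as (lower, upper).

z_r = atanh(0.54) = 0.604156;  SE = 1/√(n−3) = 1/√468 = 0.046225
z-limits: 0.604156 ± 1.645·0.046225 = 0.604156 ± 0.076040 = [0.528116, 0.680196]
ρ-limits: (tanh 0.528116, tanh 0.680196) = (0.484, 0.592)

(0.484, 0.592)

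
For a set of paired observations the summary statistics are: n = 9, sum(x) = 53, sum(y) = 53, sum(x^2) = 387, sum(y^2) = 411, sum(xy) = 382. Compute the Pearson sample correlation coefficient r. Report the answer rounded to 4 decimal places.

0.8121

S_xy = nΣxy − ΣxΣy = 9·382 − 53·53 = 3438 − 2809 = 629
S_xx = nΣx² − (Σx)² = 9·387 − 53² = 3483 − 2809 = 674
S_yy = nΣy² − (Σy)² = 9·411 − 53² = 3699 − 2809 = 890
r = S_xy / √(S_xx·S_yy) = 629 / √(674·890) = 629 / √599860 = 629 / 774.5063 = 0.8121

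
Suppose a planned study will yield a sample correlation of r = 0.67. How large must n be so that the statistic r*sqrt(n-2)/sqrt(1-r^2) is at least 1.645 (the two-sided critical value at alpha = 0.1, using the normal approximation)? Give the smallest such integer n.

6

r√(n−2)/√(1−r²) ≥ 1.645  ⇔  n−2 ≥ (1.645)²·(1−r²)/r²
(1−r²)/r² = (1−0.4489)/0.4489 = 1.2277
n ≥ 2 + 2.706025·1.2277 = 2 + 3.3222 = 5.3222
⌈5.3222⌉ = 6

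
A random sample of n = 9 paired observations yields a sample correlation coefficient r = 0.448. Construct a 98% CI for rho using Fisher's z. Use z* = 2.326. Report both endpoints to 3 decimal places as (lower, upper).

z_r = atanh(0.448) = 0.482195;  SE = 1/√(n−3) = 1/√6 = 0.408248
z-limits: 0.482195 ± 2.326·0.408248 = 0.482195 ± 0.949585 = [-0.467390, 1.431780]
ρ-limits: (tanh -0.467390, tanh 1.431780) = (-0.436, 0.892)

(-0.436, 0.892)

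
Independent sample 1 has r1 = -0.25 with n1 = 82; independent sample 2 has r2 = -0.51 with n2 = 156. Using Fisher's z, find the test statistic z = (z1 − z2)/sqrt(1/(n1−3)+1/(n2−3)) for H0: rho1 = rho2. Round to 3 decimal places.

Fisher z-transforms: z1 = atanh(-0.25) = -0.255413, z2 = atanh(-0.51) = -0.562730; difference d = 0.307317
Var(d) = 1/79 + 1/153 = 0.0126582 + 0.0065359 = 0.0191941
z = d/√Var(d) = 0.307317 / √0.0191941 = 0.307317 / 0.138543 = 2.218

2.218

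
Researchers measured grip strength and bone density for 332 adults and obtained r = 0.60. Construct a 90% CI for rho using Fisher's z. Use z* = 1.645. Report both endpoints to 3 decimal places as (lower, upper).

z_r = atanh(0.60) = 0.693147;  SE = 1/√(n−3) = 1/√329 = 0.055132
z-limits: 0.693147 ± 1.645·0.055132 = 0.693147 ± 0.090692 = [0.602455, 0.783839]
ρ-limits: (tanh 0.602455, tanh 0.783839) = (0.539, 0.655)

(0.539, 0.655)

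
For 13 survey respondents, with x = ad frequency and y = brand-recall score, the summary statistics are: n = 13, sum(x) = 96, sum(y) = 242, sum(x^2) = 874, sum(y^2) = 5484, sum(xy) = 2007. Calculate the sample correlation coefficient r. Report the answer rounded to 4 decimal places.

S_xy = nΣxy − ΣxΣy = 13·2007 − 96·242 = 26091 − 23232 = 2859
S_xx = nΣx² − (Σx)² = 13·874 − 96² = 11362 − 9216 = 2146
S_yy = nΣy² − (Σy)² = 13·5484 − 242² = 71292 − 58564 = 12728
r = S_xy / √(S_xx·S_yy) = 2859 / √(2146·12728) = 2859 / √27314288 = 2859 / 5226.3073 = 0.5470

0.5470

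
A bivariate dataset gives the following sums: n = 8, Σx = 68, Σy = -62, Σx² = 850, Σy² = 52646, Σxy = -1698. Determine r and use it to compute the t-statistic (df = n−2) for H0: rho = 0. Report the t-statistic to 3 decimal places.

S_xy = nΣxy − ΣxΣy = 8·(-1698) − 68·(-62) = -13584 − (-4216) = -9368
S_xx = nΣx² − (Σx)² = 8·850 − 68² = 6800 − 4624 = 2176
S_yy = nΣy² − (Σy)² = 8·52646 − (-62)² = 421168 − 3844 = 417324
r = S_xy / √(S_xx·S_yy) = -9368 / √(2176·417324) = -9368 / √908097024 = -9368 / 30134.6482 = -0.3109
t = r·√(n−2)/√(1−r²) = -0.3109·√6 / √(1−0.096659) = -0.761546 / 0.950443 = -0.801

-0.801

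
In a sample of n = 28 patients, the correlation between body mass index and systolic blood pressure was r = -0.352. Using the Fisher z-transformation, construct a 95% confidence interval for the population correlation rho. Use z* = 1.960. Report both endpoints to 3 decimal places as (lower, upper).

z_r = atanh(-0.352) = -0.367725;  SE = 1/√(n−3) = 1/√25 = 0.200000
z-limits: -0.367725 ± 1.960·0.200000 = -0.367725 ± 0.392000 = [-0.759725, 0.024275]
ρ-limits: (tanh -0.759725, tanh 0.024275) = (-0.641, 0.024)

(-0.641, 0.024)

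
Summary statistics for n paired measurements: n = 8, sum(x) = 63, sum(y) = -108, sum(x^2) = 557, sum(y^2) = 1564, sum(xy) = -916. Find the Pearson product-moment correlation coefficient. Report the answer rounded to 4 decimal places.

Numerator: nΣxy − (Σx)(Σy) = 8·(-916) − (63)(-108) = -524
Denominator: √[(nΣx²−(Σx)²)(nΣy²−(Σy)²)]
  nΣx²−(Σx)² = 8·557 − 3969 = 487;  nΣy²−(Σy)² = 8·1564 − 11664 = 848
  √(487·848) = √412976 = 642.6321
r = -524 / 642.6321 = -0.8154

-0.8154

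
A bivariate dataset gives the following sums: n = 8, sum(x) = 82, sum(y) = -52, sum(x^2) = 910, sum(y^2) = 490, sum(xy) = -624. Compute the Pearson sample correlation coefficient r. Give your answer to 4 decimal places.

-0.8854

Numerator: nΣxy − (Σx)(Σy) = 8·(-624) − (82)(-52) = -728
Denominator: √[(nΣx²−(Σx)²)(nΣy²−(Σy)²)]
  nΣx²−(Σx)² = 8·910 − 6724 = 556;  nΣy²−(Σy)² = 8·490 − 2704 = 1216
  √(556·1216) = √676096 = 822.2506
r = -728 / 822.2506 = -0.8854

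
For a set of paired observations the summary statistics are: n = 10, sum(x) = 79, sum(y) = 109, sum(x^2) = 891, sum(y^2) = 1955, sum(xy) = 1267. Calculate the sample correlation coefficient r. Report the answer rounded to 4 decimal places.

0.8972

Numerator: nΣxy − (Σx)(Σy) = 10·1267 − (79)(109) = 4059
Denominator: √[(nΣx²−(Σx)²)(nΣy²−(Σy)²)]
  nΣx²−(Σx)² = 10·891 − 6241 = 2669;  nΣy²−(Σy)² = 10·1955 − 11881 = 7669
  √(2669·7669) = √20468561 = 4524.2194
r = 4059 / 4524.2194 = 0.8972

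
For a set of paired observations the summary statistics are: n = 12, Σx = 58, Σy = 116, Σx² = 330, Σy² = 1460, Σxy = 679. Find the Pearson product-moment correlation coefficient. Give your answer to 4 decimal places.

Numerator: nΣxy − (Σx)(Σy) = 12·679 − (58)(116) = 1420
Denominator: √[(nΣx²−(Σx)²)(nΣy²−(Σy)²)]
  nΣx²−(Σx)² = 12·330 − 3364 = 596;  nΣy²−(Σy)² = 12·1460 − 13456 = 4064
  √(596·4064) = √2422144 = 1556.3239
r = 1420 / 1556.3239 = 0.9124

0.9124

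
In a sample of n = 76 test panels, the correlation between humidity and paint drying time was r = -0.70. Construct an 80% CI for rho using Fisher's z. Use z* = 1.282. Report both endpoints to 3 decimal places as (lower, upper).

(-0.769, -0.615)

z_r = atanh(-0.70) = -0.867301;  SE = 1/√(n−3) = 1/√73 = 0.117041
z-limits: -0.867301 ± 1.282·0.117041 = -0.867301 ± 0.150047 = [-1.017348, -0.717254]
ρ-limits: (tanh -1.017348, tanh -0.717254) = (-0.769, -0.615)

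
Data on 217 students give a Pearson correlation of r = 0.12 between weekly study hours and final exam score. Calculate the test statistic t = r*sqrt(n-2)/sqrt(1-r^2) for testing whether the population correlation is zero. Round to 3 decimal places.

t = r·√(n−2) / √(1−r²) with r = 0.12, n = 217
  = 0.12·√215 / √(1 − 0.0144)
  = 0.12·14.662878 / 0.992774
  = 1.759545 / 0.992774 = 1.772

1.772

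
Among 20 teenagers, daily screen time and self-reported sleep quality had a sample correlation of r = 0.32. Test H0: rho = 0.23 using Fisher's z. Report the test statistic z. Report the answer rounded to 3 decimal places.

0.402

Fisher z: atanh(0.32) = 0.331647, atanh(0.23) = 0.234189
z = (z_r − z_0)·√(n−3) = (0.331647 − 0.234189)·√17 = 0.097458 · 4.123106 = 0.402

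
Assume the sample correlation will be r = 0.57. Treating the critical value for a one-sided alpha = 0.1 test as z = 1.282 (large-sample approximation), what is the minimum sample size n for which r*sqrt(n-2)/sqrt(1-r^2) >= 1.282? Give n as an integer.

6

r√(n−2)/√(1−r²) ≥ 1.282  ⇔  n−2 ≥ (1.282)²·(1−r²)/r²
(1−r²)/r² = (1−0.3249)/0.3249 = 2.0779
n ≥ 2 + 1.643524·2.0779 = 2 + 3.4151 = 5.4151
⌈5.4151⌉ = 6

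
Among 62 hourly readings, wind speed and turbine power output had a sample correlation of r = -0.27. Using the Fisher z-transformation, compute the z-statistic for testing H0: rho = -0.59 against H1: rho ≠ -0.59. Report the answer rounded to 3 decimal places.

3.079

Fisher z: atanh(-0.27) = -0.276864, atanh(-0.59) = -0.677666
z = (z_r − z_0)·√(n−3) = (-0.276864 − (-0.677666))·√59 = 0.400802 · 7.681146 = 3.079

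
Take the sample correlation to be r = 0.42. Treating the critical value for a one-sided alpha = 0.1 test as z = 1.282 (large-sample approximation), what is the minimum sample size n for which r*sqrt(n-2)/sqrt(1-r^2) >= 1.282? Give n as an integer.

r√(n−2)/√(1−r²) ≥ 1.282  ⇔  n−2 ≥ (1.282)²·(1−r²)/r²
(1−r²)/r² = (1−0.1764)/0.1764 = 4.6689
n ≥ 2 + 1.643524·4.6689 = 2 + 7.6734 = 9.6734
⌈9.6734⌉ = 10

10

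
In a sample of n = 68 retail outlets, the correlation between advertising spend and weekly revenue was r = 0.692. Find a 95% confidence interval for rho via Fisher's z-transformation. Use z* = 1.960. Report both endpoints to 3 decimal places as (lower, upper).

(0.543, 0.799)

z_r = atanh(0.692) = 0.851783;  SE = 1/√(n−3) = 1/√65 = 0.124035
z-limits: 0.851783 ± 1.960·0.124035 = 0.851783 ± 0.243109 = [0.608674, 1.094892]
ρ-limits: (tanh 0.608674, tanh 1.094892) = (0.543, 0.799)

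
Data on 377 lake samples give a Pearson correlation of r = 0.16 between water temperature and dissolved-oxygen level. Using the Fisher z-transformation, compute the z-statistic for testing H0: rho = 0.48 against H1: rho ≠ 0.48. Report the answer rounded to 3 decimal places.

Fisher z: atanh(0.16) = 0.161387, atanh(0.48) = 0.522984
z = (z_r − z_0)·√(n−3) = (0.161387 − 0.522984)·√374 = -0.361597 · 19.339080 = -6.993

-6.993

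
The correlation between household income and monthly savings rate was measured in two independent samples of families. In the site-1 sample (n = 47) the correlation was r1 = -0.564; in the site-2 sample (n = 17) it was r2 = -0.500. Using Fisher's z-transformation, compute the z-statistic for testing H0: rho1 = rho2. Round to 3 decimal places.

-0.291

z1 = atanh(-0.564) = -0.638680,  z2 = atanh(-0.500) = -0.549306
SE = √(1/(n1−3) + 1/(n2−3)) = √(1/44 + 1/14) = √(0.0227273 + 0.0714286) = √0.0941559 = 0.306848
z = (z1 − z2)/SE = (-0.638680 − (-0.549306)) / 0.306848 = -0.089374 / 0.306848 = -0.291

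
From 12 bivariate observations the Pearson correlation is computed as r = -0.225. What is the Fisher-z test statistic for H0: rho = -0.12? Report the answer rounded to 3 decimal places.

Fisher z: atanh(-0.225) = -0.228917, atanh(-0.12) = -0.120581
z = (z_r − z_0)·√(n−3) = (-0.228917 − (-0.120581))·√9 = -0.108336 · 3.000000 = -0.325

-0.325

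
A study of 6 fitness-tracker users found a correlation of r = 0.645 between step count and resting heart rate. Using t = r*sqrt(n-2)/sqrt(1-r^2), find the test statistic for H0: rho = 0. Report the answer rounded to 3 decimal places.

1 − r² = 1 − 0.416025 = 0.583975;  √(1−r²) = 0.764183
√(n−2) = √4 = 2.000000
t = r·√(n−2)/√(1−r²) = 0.645 · 2.000000 / 0.764183 = 1.688

1.688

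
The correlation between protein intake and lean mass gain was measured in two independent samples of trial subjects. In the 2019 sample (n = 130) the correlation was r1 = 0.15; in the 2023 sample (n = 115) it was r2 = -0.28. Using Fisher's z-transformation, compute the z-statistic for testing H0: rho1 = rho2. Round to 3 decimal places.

z1 = atanh(0.15) = 0.151140,  z2 = atanh(-0.28) = -0.287682
SE = √(1/(n1−3) + 1/(n2−3)) = √(1/127 + 1/112) = √(0.0078740 + 0.0089286) = √0.0168026 = 0.129625
z = (z1 − z2)/SE = (0.151140 − (-0.287682)) / 0.129625 = 0.438822 / 0.129625 = 3.385

3.385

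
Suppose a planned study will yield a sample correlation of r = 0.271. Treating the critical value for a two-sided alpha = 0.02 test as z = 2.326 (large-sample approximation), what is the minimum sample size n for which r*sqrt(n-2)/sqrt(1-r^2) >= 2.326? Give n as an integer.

71

r√(n−2)/√(1−r²) ≥ 2.326  ⇔  n−2 ≥ (2.326)²·(1−r²)/r²
(1−r²)/r² = (1−0.073441)/0.073441 = 12.6164
n ≥ 2 + 5.410276·12.6164 = 2 + 68.2582 = 70.2582
⌈70.2582⌉ = 71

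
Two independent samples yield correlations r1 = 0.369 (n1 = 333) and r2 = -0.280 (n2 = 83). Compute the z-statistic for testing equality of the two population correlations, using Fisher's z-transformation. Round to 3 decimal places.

5.416

z1 = atanh(0.369) = 0.387265,  z2 = atanh(-0.280) = -0.287682
SE = √(1/(n1−3) + 1/(n2−3)) = √(1/330 + 1/80) = √(0.0030303 + 0.0125000) = √0.0155303 = 0.124621
z = (z1 − z2)/SE = (0.387265 − (-0.287682)) / 0.124621 = 0.674947 / 0.124621 = 5.416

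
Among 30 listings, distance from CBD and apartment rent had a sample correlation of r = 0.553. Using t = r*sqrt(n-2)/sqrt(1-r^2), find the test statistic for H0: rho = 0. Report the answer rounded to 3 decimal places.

3.512

1 − r² = 1 − 0.305809 = 0.694191;  √(1−r²) = 0.833181
√(n−2) = √28 = 5.291503
t = r·√(n−2)/√(1−r²) = 0.553 · 5.291503 / 0.833181 = 3.512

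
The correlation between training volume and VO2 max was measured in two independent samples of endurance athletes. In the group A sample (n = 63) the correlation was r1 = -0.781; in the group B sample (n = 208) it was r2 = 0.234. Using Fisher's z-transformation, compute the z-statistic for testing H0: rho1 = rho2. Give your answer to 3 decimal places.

z1 = atanh(-0.781) = -1.047929,  z2 = atanh(0.234) = 0.238417
SE = √(1/(n1−3) + 1/(n2−3)) = √(1/60 + 1/205) = √(0.0166667 + 0.0048780) = √0.0215447 = 0.146781
z = (z1 − z2)/SE = (-1.047929 − 0.238417) / 0.146781 = -1.286346 / 0.146781 = -8.764

-8.764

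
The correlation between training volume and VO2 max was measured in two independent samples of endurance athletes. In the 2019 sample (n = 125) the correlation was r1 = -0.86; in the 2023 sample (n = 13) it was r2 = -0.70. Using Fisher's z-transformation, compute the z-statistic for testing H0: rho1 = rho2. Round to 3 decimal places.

-1.295

z1 = atanh(-0.86) = -1.293345,  z2 = atanh(-0.70) = -0.867301
SE = √(1/(n1−3) + 1/(n2−3)) = √(1/122 + 1/10) = √(0.0081967 + 0.1000000) = √0.1081967 = 0.328933
z = (z1 − z2)/SE = (-1.293345 − (-0.867301)) / 0.328933 = -0.426044 / 0.328933 = -1.295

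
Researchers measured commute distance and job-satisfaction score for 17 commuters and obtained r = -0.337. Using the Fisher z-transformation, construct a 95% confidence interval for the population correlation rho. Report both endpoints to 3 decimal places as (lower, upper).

z_r = atanh(-0.337) = -0.350704;  SE = 1/√(n−3) = 1/√14 = 0.267261
z-limits: -0.350704 ± 1.960·0.267261 = -0.350704 ± 0.523832 = [-0.874536, 0.173128]
ρ-limits: (tanh -0.874536, tanh 0.173128) = (-0.704, 0.171)

(-0.704, 0.171)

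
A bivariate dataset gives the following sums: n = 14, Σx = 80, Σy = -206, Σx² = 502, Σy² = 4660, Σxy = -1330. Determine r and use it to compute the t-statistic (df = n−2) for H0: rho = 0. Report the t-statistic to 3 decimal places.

-2.375

Numerator: nΣxy − (Σx)(Σy) = 14·(-1330) − (80)(-206) = -2140
Denominator: √[(nΣx²−(Σx)²)(nΣy²−(Σy)²)]
  nΣx²−(Σx)² = 14·502 − 6400 = 628;  nΣy²−(Σy)² = 14·4660 − 42436 = 22804
  √(628·22804) = √14320912 = 3784.2981
r = -2140 / 3784.2981 = -0.5655
t = r·√(n−2)/√(1−r²) = -0.5655·√12 / √(1−0.319790) = -1.958949 / 0.824748 = -2.375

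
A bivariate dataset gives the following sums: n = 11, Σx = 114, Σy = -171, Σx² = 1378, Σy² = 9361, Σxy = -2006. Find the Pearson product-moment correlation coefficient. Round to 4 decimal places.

-0.2037

S_xy = nΣxy − ΣxΣy = 11·(-2006) − 114·(-171) = -22066 − (-19494) = -2572
S_xx = nΣx² − (Σx)² = 11·1378 − 114² = 15158 − 12996 = 2162
S_yy = nΣy² − (Σy)² = 11·9361 − (-171)² = 102971 − 29241 = 73730
r = S_xy / √(S_xx·S_yy) = -2572 / √(2162·73730) = -2572 / √159404260 = -2572 / 12625.5400 = -0.2037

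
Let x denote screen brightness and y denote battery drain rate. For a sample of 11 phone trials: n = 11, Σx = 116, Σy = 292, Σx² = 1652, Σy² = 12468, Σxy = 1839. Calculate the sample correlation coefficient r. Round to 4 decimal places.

-0.8722

S_xy = nΣxy − ΣxΣy = 11·1839 − 116·292 = 20229 − 33872 = -13643
S_xx = nΣx² − (Σx)² = 11·1652 − 116² = 18172 − 13456 = 4716
S_yy = nΣy² − (Σy)² = 11·12468 − 292² = 137148 − 85264 = 51884
r = S_xy / √(S_xx·S_yy) = -13643 / √(4716·51884) = -13643 / √244684944 = -13643 / 15642.4085 = -0.8722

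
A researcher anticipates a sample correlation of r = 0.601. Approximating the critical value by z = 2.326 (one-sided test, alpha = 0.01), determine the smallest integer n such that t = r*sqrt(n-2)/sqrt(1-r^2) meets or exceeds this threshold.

12

Need r·√(n−2)/√(1−r²) ≥ 2.326
√(n−2) ≥ 2.326·√(1−0.361201) / 0.601 = 2.326·0.799249 / 0.601 = 3.0933
n−2 ≥ 9.5685  ⇒  n ≥ 11.5685
Smallest integer n = 12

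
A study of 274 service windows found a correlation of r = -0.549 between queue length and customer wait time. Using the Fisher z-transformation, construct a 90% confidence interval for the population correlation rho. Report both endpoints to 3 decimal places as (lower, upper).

Fisher z: z_r = atanh(r) = ½·ln((1+(-0.549))/(1−(-0.549))) = -0.616949
SE(z) = 1/√(n−3) = 1/√271 = 0.060746
90% ⇒ z* = 1.645; margin = 1.645·0.060746 = 0.099927
CI on z-scale: (-0.716876, -0.517022)
Back-transform: tanh(-0.716876) = -0.614970, tanh(-0.517022) = -0.475398

(-0.615, -0.475)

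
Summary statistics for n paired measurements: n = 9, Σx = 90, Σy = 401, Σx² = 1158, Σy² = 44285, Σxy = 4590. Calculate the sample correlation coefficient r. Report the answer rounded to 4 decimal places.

0.2222

S_xy = nΣxy − ΣxΣy = 9·4590 − 90·401 = 41310 − 36090 = 5220
S_xx = nΣx² − (Σx)² = 9·1158 − 90² = 10422 − 8100 = 2322
S_yy = nΣy² − (Σy)² = 9·44285 − 401² = 398565 − 160801 = 237764
r = S_xy / √(S_xx·S_yy) = 5220 / √(2322·237764) = 5220 / √552088008 = 5220 / 23496.5531 = 0.2222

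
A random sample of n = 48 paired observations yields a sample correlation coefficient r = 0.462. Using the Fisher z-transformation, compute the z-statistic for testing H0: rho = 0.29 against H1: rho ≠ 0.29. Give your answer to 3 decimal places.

1.350

z_r = atanh(0.462) = 0.499851,  z_0 = atanh(0.29) = 0.298566
SE = 1/√(n−3) = 1/√45 = 0.149071
z = (z_r − z_0)/SE = (0.499851 − 0.298566) / 0.149071 = 0.201285 / 0.149071 = 1.350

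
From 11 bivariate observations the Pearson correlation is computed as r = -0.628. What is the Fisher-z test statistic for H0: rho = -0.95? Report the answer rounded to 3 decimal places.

z_r = atanh(-0.628) = -0.738107,  z_0 = atanh(-0.95) = -1.831781
SE = 1/√(n−3) = 1/√8 = 0.353553
z = (z_r − z_0)/SE = (-0.738107 − (-1.831781)) / 0.353553 = 1.093674 / 0.353553 = 3.093

3.093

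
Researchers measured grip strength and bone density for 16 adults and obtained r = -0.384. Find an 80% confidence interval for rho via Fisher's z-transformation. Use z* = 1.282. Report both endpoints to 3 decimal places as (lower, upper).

z_r = atanh(-0.384) = -0.404743;  SE = 1/√(n−3) = 1/√13 = 0.277350
z-limits: -0.404743 ± 1.282·0.277350 = -0.404743 ± 0.355563 = [-0.760306, -0.049180]
ρ-limits: (tanh -0.760306, tanh -0.049180) = (-0.641, -0.049)

(-0.641, -0.049)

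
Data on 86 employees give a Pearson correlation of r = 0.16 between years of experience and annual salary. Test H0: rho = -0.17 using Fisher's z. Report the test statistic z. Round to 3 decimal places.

z_r = atanh(0.16) = 0.161387,  z_0 = atanh(-0.17) = -0.171667
SE = 1/√(n−3) = 1/√83 = 0.109764
z = (z_r − z_0)/SE = (0.161387 − (-0.171667)) / 0.109764 = 0.333054 / 0.109764 = 3.034

3.034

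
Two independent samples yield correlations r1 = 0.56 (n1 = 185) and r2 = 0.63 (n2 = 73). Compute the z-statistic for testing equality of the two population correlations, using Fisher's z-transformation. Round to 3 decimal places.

-0.772

Fisher z-transforms: z1 = atanh(0.56) = 0.632833, z2 = atanh(0.63) = 0.741416; difference d = -0.108583
Var(d) = 1/182 + 1/70 = 0.0054945 + 0.0142857 = 0.0197802
z = d/√Var(d) = -0.108583 / √0.0197802 = -0.108583 / 0.140642 = -0.772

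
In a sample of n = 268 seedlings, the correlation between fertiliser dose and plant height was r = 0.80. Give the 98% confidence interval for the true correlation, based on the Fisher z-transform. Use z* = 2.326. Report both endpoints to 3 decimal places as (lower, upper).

z_r = atanh(0.80) = 1.098612;  SE = 1/√(n−3) = 1/√265 = 0.061430
z-limits: 1.098612 ± 2.326·0.061430 = 1.098612 ± 0.142886 = [0.955726, 1.241498]
ρ-limits: (tanh 0.955726, tanh 1.241498) = (0.742, 0.846)

(0.742, 0.846)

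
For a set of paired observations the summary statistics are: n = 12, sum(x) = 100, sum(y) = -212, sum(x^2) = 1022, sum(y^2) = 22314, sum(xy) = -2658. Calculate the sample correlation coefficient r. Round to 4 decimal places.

Numerator: nΣxy − (Σx)(Σy) = 12·(-2658) − (100)(-212) = -10696
Denominator: √[(nΣx²−(Σx)²)(nΣy²−(Σy)²)]
  nΣx²−(Σx)² = 12·1022 − 10000 = 2264;  nΣy²−(Σy)² = 12·22314 − 44944 = 222824
  √(2264·222824) = √504473536 = 22460.4883
r = -10696 / 22460.4883 = -0.4762

-0.4762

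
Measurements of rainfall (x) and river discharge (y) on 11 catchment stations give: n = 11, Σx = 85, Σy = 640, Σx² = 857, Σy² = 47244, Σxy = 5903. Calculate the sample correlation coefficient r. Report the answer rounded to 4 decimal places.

S_xy = nΣxy − ΣxΣy = 11·5903 − 85·640 = 64933 − 54400 = 10533
S_xx = nΣx² − (Σx)² = 11·857 − 85² = 9427 − 7225 = 2202
S_yy = nΣy² − (Σy)² = 11·47244 − 640² = 519684 − 409600 = 110084
r = S_xy / √(S_xx·S_yy) = 10533 / √(2202·110084) = 10533 / √242404968 = 10533 / 15569.3599 = 0.6765

0.6765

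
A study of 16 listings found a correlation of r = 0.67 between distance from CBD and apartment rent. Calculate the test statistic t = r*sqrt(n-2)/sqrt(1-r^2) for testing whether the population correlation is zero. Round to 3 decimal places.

t = r·√(n−2) / √(1−r²) with r = 0.67, n = 16
  = 0.67·√14 / √(1 − 0.4489)
  = 0.67·3.741657 / 0.742361
  = 2.506910 / 0.742361 = 3.377

3.377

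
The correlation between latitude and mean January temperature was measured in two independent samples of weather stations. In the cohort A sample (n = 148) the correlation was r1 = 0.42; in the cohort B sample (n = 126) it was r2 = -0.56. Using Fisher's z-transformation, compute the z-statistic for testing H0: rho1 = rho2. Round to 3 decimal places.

z1 = atanh(0.42) = 0.447692,  z2 = atanh(-0.56) = -0.632833
SE = √(1/(n1−3) + 1/(n2−3)) = √(1/145 + 1/123) = √(0.0068966 + 0.0081301) = √0.0150267 = 0.122583
z = (z1 − z2)/SE = (0.447692 − (-0.632833)) / 0.122583 = 1.080525 / 0.122583 = 8.815

8.815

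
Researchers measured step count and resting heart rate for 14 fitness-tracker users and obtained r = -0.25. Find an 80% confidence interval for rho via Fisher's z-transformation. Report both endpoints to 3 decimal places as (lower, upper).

z_r = atanh(-0.25) = -0.255413;  SE = 1/√(n−3) = 1/√11 = 0.301511
z-limits: -0.255413 ± 1.282·0.301511 = -0.255413 ± 0.386537 = [-0.641950, 0.131124]
ρ-limits: (tanh -0.641950, tanh 0.131124) = (-0.566, 0.130)

(-0.566, 0.130)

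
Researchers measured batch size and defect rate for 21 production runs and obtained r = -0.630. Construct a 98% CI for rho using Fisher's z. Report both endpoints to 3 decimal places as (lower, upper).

(-0.859, -0.191)

Fisher z: z_r = atanh(r) = ½·ln((1+(-0.630))/(1−(-0.630))) = -0.741416
SE(z) = 1/√(n−3) = 1/√18 = 0.235702
98% ⇒ z* = 2.326; margin = 2.326·0.235702 = 0.548243
CI on z-scale: (-1.289659, -0.193173)
Back-transform: tanh(-1.289659) = -0.859037, tanh(-0.193173) = -0.190806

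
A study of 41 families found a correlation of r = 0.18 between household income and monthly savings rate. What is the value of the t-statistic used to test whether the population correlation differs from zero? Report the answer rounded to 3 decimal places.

1.143

t = r·√(n−2) / √(1−r²) with r = 0.18, n = 41
  = 0.18·√39 / √(1 − 0.0324)
  = 0.18·6.244998 / 0.983667
  = 1.124100 / 0.983667 = 1.143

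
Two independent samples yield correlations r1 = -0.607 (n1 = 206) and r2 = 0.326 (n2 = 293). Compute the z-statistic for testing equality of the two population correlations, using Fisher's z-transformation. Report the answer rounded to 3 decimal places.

-11.392

Fisher z-transforms: z1 = atanh(-0.607) = -0.704157, z2 = atanh(0.326) = 0.338346; difference d = -1.042503
Var(d) = 1/203 + 1/290 = 0.0049261 + 0.0034483 = 0.0083744
z = d/√Var(d) = -1.042503 / √0.0083744 = -1.042503 / 0.091512 = -11.392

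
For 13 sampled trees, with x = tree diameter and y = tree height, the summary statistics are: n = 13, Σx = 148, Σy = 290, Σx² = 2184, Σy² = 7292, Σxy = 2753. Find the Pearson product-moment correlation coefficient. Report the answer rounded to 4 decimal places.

S_xy = nΣxy − ΣxΣy = 13·2753 − 148·290 = 35789 − 42920 = -7131
S_xx = nΣx² − (Σx)² = 13·2184 − 148² = 28392 − 21904 = 6488
S_yy = nΣy² − (Σy)² = 13·7292 − 290² = 94796 − 84100 = 10696
r = S_xy / √(S_xx·S_yy) = -7131 / √(6488·10696) = -7131 / √69395648 = -7131 / 8330.4050 = -0.8560

-0.8560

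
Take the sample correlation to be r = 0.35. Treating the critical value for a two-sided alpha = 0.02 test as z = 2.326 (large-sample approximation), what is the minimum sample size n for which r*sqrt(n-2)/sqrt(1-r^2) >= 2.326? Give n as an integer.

41

r√(n−2)/√(1−r²) ≥ 2.326  ⇔  n−2 ≥ (2.326)²·(1−r²)/r²
(1−r²)/r² = (1−0.1225)/0.1225 = 7.1633
n ≥ 2 + 5.410276·7.1633 = 2 + 38.7554 = 40.7554
⌈40.7554⌉ = 41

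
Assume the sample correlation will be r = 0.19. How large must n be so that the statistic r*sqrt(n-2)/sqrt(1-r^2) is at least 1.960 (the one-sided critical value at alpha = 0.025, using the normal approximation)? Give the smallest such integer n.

105

Need r·√(n−2)/√(1−r²) ≥ 1.960
√(n−2) ≥ 1.960·√(1−0.0361) / 0.19 = 1.960·0.981784 / 0.19 = 10.1279
n−2 ≥ 102.5744  ⇒  n ≥ 104.5744
Smallest integer n = 105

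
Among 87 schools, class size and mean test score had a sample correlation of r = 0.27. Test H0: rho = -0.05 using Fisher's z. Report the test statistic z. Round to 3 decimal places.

Fisher z: atanh(0.27) = 0.276864, atanh(-0.05) = -0.050042
z = (z_r − z_0)·√(n−3) = (0.276864 − (-0.050042))·√84 = 0.326906 · 9.165151 = 2.996

2.996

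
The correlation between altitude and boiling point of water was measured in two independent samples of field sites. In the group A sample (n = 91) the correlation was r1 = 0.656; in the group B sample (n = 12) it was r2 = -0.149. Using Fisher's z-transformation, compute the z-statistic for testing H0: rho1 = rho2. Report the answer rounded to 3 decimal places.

z1 = atanh(0.656) = 0.785759,  z2 = atanh(-0.149) = -0.150118
SE = √(1/(n1−3) + 1/(n2−3)) = √(1/88 + 1/9) = √(0.0113636 + 0.1111111) = √0.1224747 = 0.349964
z = (z1 − z2)/SE = (0.785759 − (-0.150118)) / 0.349964 = 0.935877 / 0.349964 = 2.674

2.674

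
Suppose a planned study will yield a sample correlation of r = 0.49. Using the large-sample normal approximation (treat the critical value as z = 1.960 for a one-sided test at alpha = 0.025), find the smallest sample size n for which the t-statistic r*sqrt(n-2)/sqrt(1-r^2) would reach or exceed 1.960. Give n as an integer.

15

Need r·√(n−2)/√(1−r²) ≥ 1.960
√(n−2) ≥ 1.960·√(1−0.2401) / 0.49 = 1.960·0.871722 / 0.49 = 3.4869
n−2 ≥ 12.1585  ⇒  n ≥ 14.1585
Smallest integer n = 15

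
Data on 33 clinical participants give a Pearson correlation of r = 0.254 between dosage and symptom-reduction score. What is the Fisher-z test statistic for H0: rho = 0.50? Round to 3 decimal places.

-1.586

z_r = atanh(0.254) = 0.259684,  z_0 = atanh(0.50) = 0.549306
SE = 1/√(n−3) = 1/√30 = 0.182574
z = (z_r − z_0)/SE = (0.259684 − 0.549306) / 0.182574 = -0.289622 / 0.182574 = -1.586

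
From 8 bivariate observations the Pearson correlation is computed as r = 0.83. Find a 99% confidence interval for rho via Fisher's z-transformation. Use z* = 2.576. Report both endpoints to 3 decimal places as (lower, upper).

(0.036, 0.982)

z_r = atanh(0.83) = 1.188136;  SE = 1/√(n−3) = 1/√5 = 0.447214
z-limits: 1.188136 ± 2.576·0.447214 = 1.188136 ± 1.152023 = [0.036113, 2.340159]
ρ-limits: (tanh 0.036113, tanh 2.340159) = (0.036, 0.982)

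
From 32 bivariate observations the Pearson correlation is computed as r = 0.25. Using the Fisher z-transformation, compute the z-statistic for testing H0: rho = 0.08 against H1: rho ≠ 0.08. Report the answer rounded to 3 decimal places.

0.944

Fisher z: atanh(0.25) = 0.255413, atanh(0.08) = 0.080171
z = (z_r − z_0)·√(n−3) = (0.255413 − 0.080171)·√29 = 0.175242 · 5.385165 = 0.944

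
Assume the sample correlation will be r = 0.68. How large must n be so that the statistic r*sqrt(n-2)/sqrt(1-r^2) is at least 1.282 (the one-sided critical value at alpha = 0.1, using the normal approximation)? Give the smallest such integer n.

Need r·√(n−2)/√(1−r²) ≥ 1.282
√(n−2) ≥ 1.282·√(1−0.4624) / 0.68 = 1.282·0.733212 / 0.68 = 1.3823
n−2 ≥ 1.9108  ⇒  n ≥ 3.9108
Smallest integer n = 4

4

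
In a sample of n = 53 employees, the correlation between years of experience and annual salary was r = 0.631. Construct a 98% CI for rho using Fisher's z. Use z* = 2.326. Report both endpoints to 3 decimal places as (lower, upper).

Fisher z: z_r = atanh(r) = ½·ln((1+0.631)/(1−0.631)) = 0.743076
SE(z) = 1/√(n−3) = 1/√50 = 0.141421
98% ⇒ z* = 2.326; margin = 2.326·0.141421 = 0.328945
CI on z-scale: (0.414131, 1.072021)
Back-transform: tanh(0.414131) = 0.391975, tanh(1.072021) = 0.790221

(0.392, 0.790)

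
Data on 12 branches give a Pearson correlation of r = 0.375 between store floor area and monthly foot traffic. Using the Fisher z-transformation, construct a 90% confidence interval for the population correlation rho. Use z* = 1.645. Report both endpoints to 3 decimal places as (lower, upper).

(-0.153, 0.736)

z_r = atanh(0.375) = 0.394229;  SE = 1/√(n−3) = 1/√9 = 0.333333
z-limits: 0.394229 ± 1.645·0.333333 = 0.394229 ± 0.548333 = [-0.154104, 0.942562]
ρ-limits: (tanh -0.154104, tanh 0.942562) = (-0.153, 0.736)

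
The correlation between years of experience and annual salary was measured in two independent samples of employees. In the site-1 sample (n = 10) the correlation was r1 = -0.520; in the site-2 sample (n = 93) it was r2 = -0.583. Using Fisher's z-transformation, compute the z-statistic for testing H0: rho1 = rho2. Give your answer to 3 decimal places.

0.231

Fisher z-transforms: z1 = atanh(-0.520) = -0.576340, z2 = atanh(-0.583) = -0.666995; difference d = 0.090655
Var(d) = 1/7 + 1/90 = 0.1428571 + 0.0111111 = 0.1539682
z = d/√Var(d) = 0.090655 / √0.1539682 = 0.090655 / 0.392388 = 0.231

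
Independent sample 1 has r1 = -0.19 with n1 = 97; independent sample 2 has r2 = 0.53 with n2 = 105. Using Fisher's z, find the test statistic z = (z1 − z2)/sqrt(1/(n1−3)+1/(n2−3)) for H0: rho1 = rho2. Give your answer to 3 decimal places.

z1 = atanh(-0.19) = -0.192337,  z2 = atanh(0.53) = 0.590145
SE = √(1/(n1−3) + 1/(n2−3)) = √(1/94 + 1/102) = √(0.0106383 + 0.0098039) = √0.0204422 = 0.142976
z = (z1 − z2)/SE = (-0.192337 − 0.590145) / 0.142976 = -0.782482 / 0.142976 = -5.473

-5.473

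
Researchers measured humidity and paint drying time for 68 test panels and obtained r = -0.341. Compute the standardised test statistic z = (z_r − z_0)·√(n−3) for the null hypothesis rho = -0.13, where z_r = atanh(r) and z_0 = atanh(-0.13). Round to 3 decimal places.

z_r = atanh(-0.341) = -0.355224,  z_0 = atanh(-0.13) = -0.130740
SE = 1/√(n−3) = 1/√65 = 0.124035
z = (z_r − z_0)/SE = (-0.355224 − (-0.130740)) / 0.124035 = -0.224484 / 0.124035 = -1.810

-1.810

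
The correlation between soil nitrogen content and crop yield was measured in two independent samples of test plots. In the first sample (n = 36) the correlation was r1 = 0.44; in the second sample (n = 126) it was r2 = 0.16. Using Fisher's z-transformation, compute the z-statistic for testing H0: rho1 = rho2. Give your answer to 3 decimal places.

1.586

z1 = atanh(0.44) = 0.472231,  z2 = atanh(0.16) = 0.161387
SE = √(1/(n1−3) + 1/(n2−3)) = √(1/33 + 1/123) = √(0.0303030 + 0.0081301) = √0.0384331 = 0.196044
z = (z1 − z2)/SE = (0.472231 − 0.161387) / 0.196044 = 0.310844 / 0.196044 = 1.586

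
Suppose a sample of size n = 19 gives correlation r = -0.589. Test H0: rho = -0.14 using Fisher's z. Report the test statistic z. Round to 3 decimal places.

-2.141

Fisher z: atanh(-0.589) = -0.676133, atanh(-0.14) = -0.140926
z = (z_r − z_0)·√(n−3) = (-0.676133 − (-0.140926))·√16 = -0.535207 · 4.000000 = -2.141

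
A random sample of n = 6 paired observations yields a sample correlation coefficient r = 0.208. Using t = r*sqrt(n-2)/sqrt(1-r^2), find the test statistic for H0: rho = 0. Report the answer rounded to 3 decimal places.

0.425

1 − r² = 1 − 0.043264 = 0.956736;  √(1−r²) = 0.978129
√(n−2) = √4 = 2.000000
t = r·√(n−2)/√(1−r²) = 0.208 · 2.000000 / 0.978129 = 0.425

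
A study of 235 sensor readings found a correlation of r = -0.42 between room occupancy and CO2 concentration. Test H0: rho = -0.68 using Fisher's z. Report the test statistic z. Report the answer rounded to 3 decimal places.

5.810

z_r = atanh(-0.42) = -0.447692,  z_0 = atanh(-0.68) = -0.829114
SE = 1/√(n−3) = 1/√232 = 0.065653
z = (z_r − z_0)/SE = (-0.447692 − (-0.829114)) / 0.065653 = 0.381422 / 0.065653 = 5.810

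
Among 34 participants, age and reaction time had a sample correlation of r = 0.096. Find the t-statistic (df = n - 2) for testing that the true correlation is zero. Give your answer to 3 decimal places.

0.546

t = r·√(n−2) / √(1−r²) with r = 0.096, n = 34
  = 0.096·√32 / √(1 − 0.009216)
  = 0.096·5.656854 / 0.995381
  = 0.543058 / 0.995381 = 0.546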